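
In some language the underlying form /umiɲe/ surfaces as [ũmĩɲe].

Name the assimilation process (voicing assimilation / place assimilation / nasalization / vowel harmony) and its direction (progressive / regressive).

nasalization, regressive

/u/→[ũ] /i/→[ĩ].
Each target copies a feature from the following segment, so the direction is regressive.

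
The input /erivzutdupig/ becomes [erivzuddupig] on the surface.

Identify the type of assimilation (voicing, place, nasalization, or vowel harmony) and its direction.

voicing assimilation, regressive

/t/→[d].
Each target copies a feature from the following segment, so the direction is regressive.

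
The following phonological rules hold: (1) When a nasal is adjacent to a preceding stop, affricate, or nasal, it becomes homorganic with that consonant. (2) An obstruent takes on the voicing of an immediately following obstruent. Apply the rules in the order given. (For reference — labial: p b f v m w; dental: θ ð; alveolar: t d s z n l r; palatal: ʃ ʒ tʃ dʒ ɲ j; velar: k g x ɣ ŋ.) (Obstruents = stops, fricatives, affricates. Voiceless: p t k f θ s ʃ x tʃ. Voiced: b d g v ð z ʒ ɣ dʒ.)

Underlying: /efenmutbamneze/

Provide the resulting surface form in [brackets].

[efennudbammeze]

Rule 1: /m/ after /n/ (alveolar) → [n]
Rule 1: /n/ after /m/ (labial) → [m]
After rule 1: efennutbammeze
Rule 2: /t/ before /b/ (voiced) → [d]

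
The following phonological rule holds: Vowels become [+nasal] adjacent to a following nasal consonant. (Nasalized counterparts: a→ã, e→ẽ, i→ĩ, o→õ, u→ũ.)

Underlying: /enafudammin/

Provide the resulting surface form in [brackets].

[ẽnafudãmmĩn]

/e/ before nasal /n/ → [ẽ]
/a/ before nasal /m/ → [ã]
/i/ before nasal /n/ → [ĩ]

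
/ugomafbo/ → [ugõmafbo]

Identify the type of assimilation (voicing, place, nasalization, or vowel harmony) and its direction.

/o/→[õ].
Each target copies a feature from the following segment, so the direction is regressive.

nasalization, regressive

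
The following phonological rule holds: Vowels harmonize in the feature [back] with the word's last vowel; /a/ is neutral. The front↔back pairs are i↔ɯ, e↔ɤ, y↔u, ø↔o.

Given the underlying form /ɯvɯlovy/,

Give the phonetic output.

[iviløvy]

/ɯ/ harmonizes with /y/ ([-back]) → [i]
/ɯ/ harmonizes with /y/ ([-back]) → [i]
/o/ harmonizes with /y/ ([-back]) → [ø]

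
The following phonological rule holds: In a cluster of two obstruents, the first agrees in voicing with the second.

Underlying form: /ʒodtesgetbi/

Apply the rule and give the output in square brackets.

[ʒottezgedbi]

/d/ before /t/ (voiceless) → [t]
/s/ before /g/ (voiced) → [z]
/t/ before /b/ (voiced) → [d]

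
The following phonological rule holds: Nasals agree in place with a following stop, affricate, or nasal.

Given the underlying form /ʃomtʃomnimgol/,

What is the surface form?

[ʃoɲtʃonniŋgol]

/m/ before /tʃ/ (palatal) → [ɲ]
/m/ before /n/ (alveolar) → [n]
/m/ before /g/ (velar) → [ŋ]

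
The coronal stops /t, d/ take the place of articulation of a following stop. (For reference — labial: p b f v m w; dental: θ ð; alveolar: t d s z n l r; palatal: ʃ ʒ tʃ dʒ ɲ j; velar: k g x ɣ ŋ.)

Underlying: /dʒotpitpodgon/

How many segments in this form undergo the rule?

3

/t/ before /p/ (labial) → [p]
/t/ before /p/ (labial) → [p]
/d/ before /g/ (velar) → [g]
3 segments change.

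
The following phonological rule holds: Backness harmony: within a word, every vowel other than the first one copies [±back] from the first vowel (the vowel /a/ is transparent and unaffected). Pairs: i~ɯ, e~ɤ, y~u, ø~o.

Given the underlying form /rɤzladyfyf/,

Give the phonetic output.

[rɤzladufuf]

/y/ harmonizes with /ɤ/ ([+back]) → [u]
/y/ harmonizes with /ɤ/ ([+back]) → [u]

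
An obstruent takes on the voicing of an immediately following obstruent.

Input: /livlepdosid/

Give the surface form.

/p/ before /d/ (voiced) → [b]

[livlebdosid]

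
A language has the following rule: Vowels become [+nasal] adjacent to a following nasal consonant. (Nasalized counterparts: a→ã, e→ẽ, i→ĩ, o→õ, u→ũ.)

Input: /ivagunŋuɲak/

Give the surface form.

[ivagũnŋũɲak]

/u/ before nasal /n/ → [ũ]
/u/ before nasal /ɲ/ → [ũ]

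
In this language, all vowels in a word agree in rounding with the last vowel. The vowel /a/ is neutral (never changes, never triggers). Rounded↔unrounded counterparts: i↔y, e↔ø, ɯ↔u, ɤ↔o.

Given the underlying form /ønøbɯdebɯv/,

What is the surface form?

[enebɯdebɯv]

/ø/ harmonizes with /ɯ/ ([-round]) → [e]
/ø/ harmonizes with /ɯ/ ([-round]) → [e]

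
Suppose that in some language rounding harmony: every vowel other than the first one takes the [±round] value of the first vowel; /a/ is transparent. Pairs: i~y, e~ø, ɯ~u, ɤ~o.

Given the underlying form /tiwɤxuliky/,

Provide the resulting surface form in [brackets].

/u/ harmonizes with /i/ ([-round]) → [ɯ]
/y/ harmonizes with /i/ ([-round]) → [i]

[tiwɤxɯliki]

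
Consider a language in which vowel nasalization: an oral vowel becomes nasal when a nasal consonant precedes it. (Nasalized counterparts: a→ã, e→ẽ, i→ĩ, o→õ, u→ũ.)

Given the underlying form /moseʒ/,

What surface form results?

[mõseʒ]

/o/ after nasal /m/ → [õ]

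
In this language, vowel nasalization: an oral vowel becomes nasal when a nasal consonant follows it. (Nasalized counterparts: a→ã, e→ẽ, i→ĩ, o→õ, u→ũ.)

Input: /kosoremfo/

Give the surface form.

/e/ before nasal /m/ → [ẽ]

[kosorẽmfo]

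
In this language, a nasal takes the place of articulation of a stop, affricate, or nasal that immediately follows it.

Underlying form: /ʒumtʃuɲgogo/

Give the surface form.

[ʒuɲtʃuŋgogo]

/m/ before /tʃ/ (palatal) → [ɲ]
/ɲ/ before /g/ (velar) → [ŋ]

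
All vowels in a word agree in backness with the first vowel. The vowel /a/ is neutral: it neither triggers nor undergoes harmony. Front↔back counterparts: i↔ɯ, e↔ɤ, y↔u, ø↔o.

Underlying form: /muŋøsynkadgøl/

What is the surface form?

/ø/ harmonizes with /u/ ([+back]) → [o]
/y/ harmonizes with /u/ ([+back]) → [u]
/ø/ harmonizes with /u/ ([+back]) → [o]

[muŋosunkadgol]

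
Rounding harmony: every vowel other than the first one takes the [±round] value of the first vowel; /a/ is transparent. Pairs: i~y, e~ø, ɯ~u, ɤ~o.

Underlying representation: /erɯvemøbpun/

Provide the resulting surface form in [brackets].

[erɯvemebpɯn]

/ø/ harmonizes with /e/ ([-round]) → [e]
/u/ harmonizes with /e/ ([-round]) → [ɯ]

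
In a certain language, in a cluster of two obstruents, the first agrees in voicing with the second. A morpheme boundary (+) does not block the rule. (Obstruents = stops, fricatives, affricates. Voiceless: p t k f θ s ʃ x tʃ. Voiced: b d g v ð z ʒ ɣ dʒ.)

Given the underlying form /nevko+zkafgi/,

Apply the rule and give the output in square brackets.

[nefko+skavgi]

/v/ before /k/ (voiceless) → [f]
/z/ before /k/ (voiceless) → [s]
/f/ before /g/ (voiced) → [v]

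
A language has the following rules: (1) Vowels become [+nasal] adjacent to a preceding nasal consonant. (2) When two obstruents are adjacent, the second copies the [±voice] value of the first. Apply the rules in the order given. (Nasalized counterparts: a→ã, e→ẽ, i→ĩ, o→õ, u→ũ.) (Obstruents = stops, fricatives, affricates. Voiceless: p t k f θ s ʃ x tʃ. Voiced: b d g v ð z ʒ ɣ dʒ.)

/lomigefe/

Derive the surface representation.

[lomĩgefe]

Rule 1: /i/ after nasal /m/ → [ĩ]
After rule 1: lomĩgefe
Rule 2: no segment meets the rule's conditions; no change.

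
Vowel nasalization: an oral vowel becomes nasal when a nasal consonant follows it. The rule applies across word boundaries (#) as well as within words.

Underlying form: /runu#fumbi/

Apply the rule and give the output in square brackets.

/u/ before nasal /n/ → [ũ]
/u/ before nasal /m/ → [ũ]

[rũnu#fũmbi]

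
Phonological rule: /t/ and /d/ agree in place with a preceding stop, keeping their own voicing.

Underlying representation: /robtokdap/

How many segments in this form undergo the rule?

/t/ after /b/ (labial) → [p]
/d/ after /k/ (velar) → [g]
2 segments change.

2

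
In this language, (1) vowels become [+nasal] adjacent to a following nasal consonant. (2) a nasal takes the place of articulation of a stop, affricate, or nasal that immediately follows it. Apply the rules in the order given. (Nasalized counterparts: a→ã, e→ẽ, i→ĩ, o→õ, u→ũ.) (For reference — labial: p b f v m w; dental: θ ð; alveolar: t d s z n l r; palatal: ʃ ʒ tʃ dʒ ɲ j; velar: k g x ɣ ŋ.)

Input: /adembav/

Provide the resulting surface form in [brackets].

[adẽmbav]

Rule 1: /e/ before nasal /m/ → [ẽ]
After rule 1: adẽmbav
Rule 2: no segment meets the rule's conditions; no change.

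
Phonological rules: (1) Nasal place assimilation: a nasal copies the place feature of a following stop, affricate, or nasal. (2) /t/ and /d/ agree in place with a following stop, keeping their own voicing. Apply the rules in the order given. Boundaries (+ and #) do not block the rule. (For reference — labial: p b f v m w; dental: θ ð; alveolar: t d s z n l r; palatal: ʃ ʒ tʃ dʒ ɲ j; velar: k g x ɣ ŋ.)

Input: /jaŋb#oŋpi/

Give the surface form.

[jamb#ompi]

Rule 1: /ŋ/ before /b/ (labial) → [m]
Rule 1: /ŋ/ before /p/ (labial) → [m]
After rule 1: jamb#ompi
Rule 2: no segment meets the rule's conditions; no change.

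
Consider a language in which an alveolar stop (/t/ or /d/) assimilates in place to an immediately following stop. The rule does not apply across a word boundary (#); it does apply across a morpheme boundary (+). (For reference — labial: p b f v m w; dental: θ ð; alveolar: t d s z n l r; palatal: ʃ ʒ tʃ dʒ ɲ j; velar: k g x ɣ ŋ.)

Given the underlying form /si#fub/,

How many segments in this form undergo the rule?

0

No segment meets the rule's conditions.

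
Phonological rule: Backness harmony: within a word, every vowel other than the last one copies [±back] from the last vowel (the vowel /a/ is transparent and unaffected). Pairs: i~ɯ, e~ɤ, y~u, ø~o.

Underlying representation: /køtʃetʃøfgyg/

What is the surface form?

[køtʃetʃøfgyg]

no segment meets the rule's conditions; no change.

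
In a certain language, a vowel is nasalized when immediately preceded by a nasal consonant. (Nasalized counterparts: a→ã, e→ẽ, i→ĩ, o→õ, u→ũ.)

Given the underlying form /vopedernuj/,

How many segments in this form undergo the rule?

/u/ after nasal /n/ → [ũ]
1 segment changes.

1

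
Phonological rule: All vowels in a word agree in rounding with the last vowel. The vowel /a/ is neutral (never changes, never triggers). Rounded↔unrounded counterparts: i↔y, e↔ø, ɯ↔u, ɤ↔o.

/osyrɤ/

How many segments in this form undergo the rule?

2

/o/ harmonizes with /ɤ/ ([-round]) → [ɤ]
/y/ harmonizes with /ɤ/ ([-round]) → [i]
2 segments change.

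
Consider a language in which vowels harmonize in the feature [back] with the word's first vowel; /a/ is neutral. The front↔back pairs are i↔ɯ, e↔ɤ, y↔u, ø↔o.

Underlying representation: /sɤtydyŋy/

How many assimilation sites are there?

3

/y/ harmonizes with /ɤ/ ([+back]) → [u]
/y/ harmonizes with /ɤ/ ([+back]) → [u]
/y/ harmonizes with /ɤ/ ([+back]) → [u]
3 segments change.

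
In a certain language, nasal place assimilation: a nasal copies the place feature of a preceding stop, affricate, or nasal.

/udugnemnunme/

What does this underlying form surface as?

[udugŋemmunne]

/n/ after /g/ (velar) → [ŋ]
/n/ after /m/ (labial) → [m]
/m/ after /n/ (alveolar) → [n]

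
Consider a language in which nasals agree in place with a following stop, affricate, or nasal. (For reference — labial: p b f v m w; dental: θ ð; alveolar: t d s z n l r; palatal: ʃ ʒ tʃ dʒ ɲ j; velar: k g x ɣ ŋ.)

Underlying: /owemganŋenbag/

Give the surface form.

[oweŋgaŋŋembag]

/m/ before /g/ (velar) → [ŋ]
/n/ before /ŋ/ (velar) → [ŋ]
/n/ before /b/ (labial) → [m]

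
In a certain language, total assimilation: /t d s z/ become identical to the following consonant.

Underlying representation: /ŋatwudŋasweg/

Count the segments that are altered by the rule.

3

/t/ before /w/ → [w] (total assimilation)
/d/ before /ŋ/ → [ŋ] (total assimilation)
/s/ before /w/ → [w] (total assimilation)
3 segments change.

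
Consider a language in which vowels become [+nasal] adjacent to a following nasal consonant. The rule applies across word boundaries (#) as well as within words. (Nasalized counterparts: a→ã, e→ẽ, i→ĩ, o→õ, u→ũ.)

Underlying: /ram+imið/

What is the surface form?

[rãm+ĩmið]

/a/ before nasal /m/ → [ã]
/i/ before nasal /m/ → [ĩ]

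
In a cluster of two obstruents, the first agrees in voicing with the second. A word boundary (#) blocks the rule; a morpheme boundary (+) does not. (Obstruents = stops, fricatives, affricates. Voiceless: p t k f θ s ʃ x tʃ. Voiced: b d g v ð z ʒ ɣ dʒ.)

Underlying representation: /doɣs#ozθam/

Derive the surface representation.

[doxs#osθam]

/ɣ/ before /s/ (voiceless) → [x]
/z/ before /θ/ (voiceless) → [s]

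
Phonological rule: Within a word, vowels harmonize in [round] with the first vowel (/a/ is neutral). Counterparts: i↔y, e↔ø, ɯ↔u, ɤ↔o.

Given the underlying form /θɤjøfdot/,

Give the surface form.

[θɤjefdɤt]

/ø/ harmonizes with /ɤ/ ([-round]) → [e]
/o/ harmonizes with /ɤ/ ([-round]) → [ɤ]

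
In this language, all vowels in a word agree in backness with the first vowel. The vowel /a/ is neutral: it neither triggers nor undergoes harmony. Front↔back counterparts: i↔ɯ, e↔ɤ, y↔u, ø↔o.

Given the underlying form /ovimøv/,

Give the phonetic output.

/i/ harmonizes with /o/ ([+back]) → [ɯ]
/ø/ harmonizes with /o/ ([+back]) → [o]

[ovɯmov]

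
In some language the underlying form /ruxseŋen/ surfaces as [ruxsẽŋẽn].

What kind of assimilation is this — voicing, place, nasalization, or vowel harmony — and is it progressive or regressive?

nasalization, regressive

/e/→[ẽ] /e/→[ẽ].
Each target copies a feature from the following segment, so the direction is regressive.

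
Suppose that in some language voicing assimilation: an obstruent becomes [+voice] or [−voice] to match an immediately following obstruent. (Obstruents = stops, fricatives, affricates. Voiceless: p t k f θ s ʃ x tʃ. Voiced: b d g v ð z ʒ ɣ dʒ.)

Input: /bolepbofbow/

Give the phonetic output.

[bolebbovbow]

/p/ before /b/ (voiced) → [b]
/f/ before /b/ (voiced) → [v]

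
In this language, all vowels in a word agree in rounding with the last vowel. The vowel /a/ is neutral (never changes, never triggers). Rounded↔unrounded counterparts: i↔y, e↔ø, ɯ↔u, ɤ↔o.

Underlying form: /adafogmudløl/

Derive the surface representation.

[adafogmudløl]

no segment meets the rule's conditions; no change.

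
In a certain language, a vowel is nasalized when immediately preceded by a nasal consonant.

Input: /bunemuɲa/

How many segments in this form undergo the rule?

/e/ after nasal /n/ → [ẽ]
/u/ after nasal /m/ → [ũ]
/a/ after nasal /ɲ/ → [ã]
3 segments change.

3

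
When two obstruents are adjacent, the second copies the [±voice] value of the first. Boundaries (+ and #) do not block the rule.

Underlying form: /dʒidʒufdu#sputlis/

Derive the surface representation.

/d/ after /f/ (voiceless) → [t]

[dʒidʒuftu#sputlis]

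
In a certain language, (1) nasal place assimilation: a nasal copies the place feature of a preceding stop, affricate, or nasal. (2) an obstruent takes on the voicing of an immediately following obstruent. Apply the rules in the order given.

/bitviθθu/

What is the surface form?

[bidviθθu]

Rule 1: no segment meets the rule's conditions; no change.
After rule 1: bitviθθu
Rule 2: /t/ before /v/ (voiced) → [d]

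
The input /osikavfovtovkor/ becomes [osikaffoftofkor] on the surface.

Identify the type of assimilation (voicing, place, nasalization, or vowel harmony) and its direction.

/v/→[f] /v/→[f] /v/→[f].
Each target copies a feature from the following segment, so the direction is regressive.

voicing assimilation, regressive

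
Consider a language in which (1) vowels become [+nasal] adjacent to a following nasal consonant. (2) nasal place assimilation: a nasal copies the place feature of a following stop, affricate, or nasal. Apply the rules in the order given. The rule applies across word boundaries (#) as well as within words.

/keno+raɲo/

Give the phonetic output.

Rule 1: /e/ before nasal /n/ → [ẽ]
Rule 1: /a/ before nasal /ɲ/ → [ã]
After rule 1: kẽno+rãɲo
Rule 2: no segment meets the rule's conditions; no change.

[kẽno+rãɲo]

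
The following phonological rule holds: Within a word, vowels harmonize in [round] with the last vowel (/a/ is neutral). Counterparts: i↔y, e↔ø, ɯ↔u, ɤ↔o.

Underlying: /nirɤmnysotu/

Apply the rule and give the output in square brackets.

[nyromnysotu]

/i/ harmonizes with /u/ ([+round]) → [y]
/ɤ/ harmonizes with /u/ ([+round]) → [o]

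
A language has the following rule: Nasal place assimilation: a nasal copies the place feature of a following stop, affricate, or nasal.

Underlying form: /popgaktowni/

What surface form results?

[popgaktowni]

no segment meets the rule's conditions; no change.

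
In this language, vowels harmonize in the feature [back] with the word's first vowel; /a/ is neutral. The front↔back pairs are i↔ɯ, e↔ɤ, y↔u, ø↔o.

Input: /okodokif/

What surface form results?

/i/ harmonizes with /o/ ([+back]) → [ɯ]

[okodokɯf]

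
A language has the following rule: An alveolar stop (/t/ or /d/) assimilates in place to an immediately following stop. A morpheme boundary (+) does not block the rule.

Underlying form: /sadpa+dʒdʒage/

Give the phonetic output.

[sabpa+dʒdʒage]

/d/ before /p/ (labial) → [b]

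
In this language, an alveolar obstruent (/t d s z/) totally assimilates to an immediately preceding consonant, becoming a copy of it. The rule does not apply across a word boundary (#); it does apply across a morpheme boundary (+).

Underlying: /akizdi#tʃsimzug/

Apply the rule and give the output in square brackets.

/d/ after /z/ → [z] (total assimilation)
/s/ after /tʃ/ → [tʃ] (total assimilation)
/z/ after /m/ → [m] (total assimilation)

[akizzi#tʃtʃimmug]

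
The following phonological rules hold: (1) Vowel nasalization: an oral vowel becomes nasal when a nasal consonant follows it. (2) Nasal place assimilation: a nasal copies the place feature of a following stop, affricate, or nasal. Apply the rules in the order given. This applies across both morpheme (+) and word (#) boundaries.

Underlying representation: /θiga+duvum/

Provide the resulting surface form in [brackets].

Rule 1: /u/ before nasal /m/ → [ũ]
After rule 1: θiga+duvũm
Rule 2: no segment meets the rule's conditions; no change.

[θiga+duvũm]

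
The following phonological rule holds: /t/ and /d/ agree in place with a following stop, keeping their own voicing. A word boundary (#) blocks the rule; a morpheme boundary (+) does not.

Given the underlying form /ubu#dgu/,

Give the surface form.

[ubu#ggu]

/d/ before /g/ (velar) → [g]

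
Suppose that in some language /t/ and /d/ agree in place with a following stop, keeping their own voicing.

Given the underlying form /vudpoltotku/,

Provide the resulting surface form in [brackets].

/d/ before /p/ (labial) → [b]
/t/ before /k/ (velar) → [k]

[vubpoltokku]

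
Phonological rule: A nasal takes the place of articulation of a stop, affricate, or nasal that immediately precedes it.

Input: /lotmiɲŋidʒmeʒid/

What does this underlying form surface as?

[lotniɲɲidʒɲeʒid]

/m/ after /t/ (alveolar) → [n]
/ŋ/ after /ɲ/ (palatal) → [ɲ]
/m/ after /dʒ/ (palatal) → [ɲ]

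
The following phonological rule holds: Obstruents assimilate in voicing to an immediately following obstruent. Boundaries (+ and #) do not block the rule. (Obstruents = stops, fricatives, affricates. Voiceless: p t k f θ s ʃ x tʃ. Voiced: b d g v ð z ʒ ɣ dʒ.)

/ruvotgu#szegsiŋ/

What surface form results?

[ruvodgu#zzeksiŋ]

/t/ before /g/ (voiced) → [d]
/s/ before /z/ (voiced) → [z]
/g/ before /s/ (voiceless) → [k]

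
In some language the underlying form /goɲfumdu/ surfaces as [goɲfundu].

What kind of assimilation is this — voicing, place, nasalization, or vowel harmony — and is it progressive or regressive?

/m/→[n].
Each target copies a feature from the following segment, so the direction is regressive.

place assimilation, regressive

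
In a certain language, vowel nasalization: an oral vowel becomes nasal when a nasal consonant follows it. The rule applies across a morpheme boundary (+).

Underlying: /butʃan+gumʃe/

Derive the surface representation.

/a/ before nasal /n/ → [ã]
/u/ before nasal /m/ → [ũ]

[butʃãn+gũmʃe]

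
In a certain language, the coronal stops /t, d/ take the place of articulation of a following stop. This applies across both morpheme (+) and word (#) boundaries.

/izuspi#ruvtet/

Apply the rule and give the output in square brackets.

[izuspi#ruvtet]

no segment meets the rule's conditions; no change.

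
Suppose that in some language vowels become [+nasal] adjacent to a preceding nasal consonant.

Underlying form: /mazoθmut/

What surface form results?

[mãzoθmũt]

/a/ after nasal /m/ → [ã]
/u/ after nasal /m/ → [ũ]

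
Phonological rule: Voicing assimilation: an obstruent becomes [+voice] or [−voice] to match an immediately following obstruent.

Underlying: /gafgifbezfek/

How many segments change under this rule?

3

/f/ before /g/ (voiced) → [v]
/f/ before /b/ (voiced) → [v]
/z/ before /f/ (voiceless) → [s]
3 segments change.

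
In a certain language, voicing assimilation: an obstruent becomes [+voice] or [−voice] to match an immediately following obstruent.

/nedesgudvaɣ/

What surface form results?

/s/ before /g/ (voiced) → [z]

[nedezgudvaɣ]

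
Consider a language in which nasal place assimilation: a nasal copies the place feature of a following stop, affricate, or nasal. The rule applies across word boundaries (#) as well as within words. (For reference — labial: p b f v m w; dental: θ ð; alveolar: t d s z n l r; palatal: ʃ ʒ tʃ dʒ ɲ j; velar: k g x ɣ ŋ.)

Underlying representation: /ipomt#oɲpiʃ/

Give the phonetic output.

/m/ before /t/ (alveolar) → [n]
/ɲ/ before /p/ (labial) → [m]

[ipont#ompiʃ]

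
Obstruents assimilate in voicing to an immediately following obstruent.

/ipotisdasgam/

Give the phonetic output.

/s/ before /d/ (voiced) → [z]
/s/ before /g/ (voiced) → [z]

[ipotizdazgam]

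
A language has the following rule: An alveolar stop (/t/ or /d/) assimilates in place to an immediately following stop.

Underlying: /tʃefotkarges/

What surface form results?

/t/ before /k/ (velar) → [k]

[tʃefokkarges]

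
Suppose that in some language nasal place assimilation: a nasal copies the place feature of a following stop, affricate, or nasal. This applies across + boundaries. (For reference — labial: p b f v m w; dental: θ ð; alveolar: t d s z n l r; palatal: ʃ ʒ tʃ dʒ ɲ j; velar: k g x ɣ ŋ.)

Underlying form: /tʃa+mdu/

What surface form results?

[tʃa+ndu]

/m/ before /d/ (alveolar) → [n]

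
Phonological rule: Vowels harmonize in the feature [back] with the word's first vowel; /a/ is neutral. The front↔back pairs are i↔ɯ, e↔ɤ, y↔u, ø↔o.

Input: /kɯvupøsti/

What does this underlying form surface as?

[kɯvupostɯ]

/ø/ harmonizes with /ɯ/ ([+back]) → [o]
/i/ harmonizes with /ɯ/ ([+back]) → [ɯ]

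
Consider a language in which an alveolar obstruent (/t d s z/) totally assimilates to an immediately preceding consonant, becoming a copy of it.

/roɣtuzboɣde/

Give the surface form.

[roɣɣuzboɣɣe]

/t/ after /ɣ/ → [ɣ] (total assimilation)
/d/ after /ɣ/ → [ɣ] (total assimilation)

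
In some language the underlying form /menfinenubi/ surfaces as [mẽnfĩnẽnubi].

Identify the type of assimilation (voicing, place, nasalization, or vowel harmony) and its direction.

nasalization, regressive

/e/→[ẽ] /i/→[ĩ] /e/→[ẽ].
Each target copies a feature from the following segment, so the direction is regressive.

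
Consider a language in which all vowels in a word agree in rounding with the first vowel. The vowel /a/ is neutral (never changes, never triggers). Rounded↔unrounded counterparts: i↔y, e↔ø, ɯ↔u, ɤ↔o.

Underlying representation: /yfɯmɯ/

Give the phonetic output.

/ɯ/ harmonizes with /y/ ([+round]) → [u]
/ɯ/ harmonizes with /y/ ([+round]) → [u]

[yfumu]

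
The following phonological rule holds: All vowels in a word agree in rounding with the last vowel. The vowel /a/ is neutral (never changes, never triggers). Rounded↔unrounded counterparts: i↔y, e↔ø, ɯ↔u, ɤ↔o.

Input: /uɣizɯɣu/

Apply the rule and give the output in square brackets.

/i/ harmonizes with /u/ ([+round]) → [y]
/ɯ/ harmonizes with /u/ ([+round]) → [u]

[uɣyzuɣu]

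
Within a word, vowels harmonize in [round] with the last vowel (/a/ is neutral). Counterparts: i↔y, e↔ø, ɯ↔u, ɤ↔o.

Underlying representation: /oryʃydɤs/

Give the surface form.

/o/ harmonizes with /ɤ/ ([-round]) → [ɤ]
/y/ harmonizes with /ɤ/ ([-round]) → [i]
/y/ harmonizes with /ɤ/ ([-round]) → [i]

[ɤriʃidɤs]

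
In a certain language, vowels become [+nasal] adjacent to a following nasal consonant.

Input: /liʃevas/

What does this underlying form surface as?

[liʃevas]

no segment meets the rule's conditions; no change.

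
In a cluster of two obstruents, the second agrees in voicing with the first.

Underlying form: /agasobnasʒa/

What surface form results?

/ʒ/ after /s/ (voiceless) → [ʃ]

[agasobnasʃa]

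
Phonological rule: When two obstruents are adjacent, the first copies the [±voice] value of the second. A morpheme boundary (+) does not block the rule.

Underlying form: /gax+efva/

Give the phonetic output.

[gax+evva]

/f/ before /v/ (voiced) → [v]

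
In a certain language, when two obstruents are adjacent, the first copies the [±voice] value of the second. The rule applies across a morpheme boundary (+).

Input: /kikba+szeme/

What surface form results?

/k/ before /b/ (voiced) → [g]
/s/ before /z/ (voiced) → [z]

[kigba+zzeme]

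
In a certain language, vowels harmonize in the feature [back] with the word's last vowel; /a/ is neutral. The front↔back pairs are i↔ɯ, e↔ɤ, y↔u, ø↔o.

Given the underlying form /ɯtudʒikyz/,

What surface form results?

/ɯ/ harmonizes with /y/ ([-back]) → [i]
/u/ harmonizes with /y/ ([-back]) → [y]

[itydʒikyz]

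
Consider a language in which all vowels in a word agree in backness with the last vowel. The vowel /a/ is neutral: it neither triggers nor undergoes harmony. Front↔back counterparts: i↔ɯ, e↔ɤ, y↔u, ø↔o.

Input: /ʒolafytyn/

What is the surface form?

/o/ harmonizes with /y/ ([-back]) → [ø]

[ʒølafytyn]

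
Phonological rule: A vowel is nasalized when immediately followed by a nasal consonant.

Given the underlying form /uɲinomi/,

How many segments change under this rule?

3

/u/ before nasal /ɲ/ → [ũ]
/i/ before nasal /n/ → [ĩ]
/o/ before nasal /m/ → [õ]
3 segments change.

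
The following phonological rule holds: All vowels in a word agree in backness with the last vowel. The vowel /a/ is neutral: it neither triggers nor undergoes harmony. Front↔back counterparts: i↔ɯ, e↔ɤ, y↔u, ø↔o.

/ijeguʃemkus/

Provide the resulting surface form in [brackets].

[ɯjɤguʃɤmkus]

/i/ harmonizes with /u/ ([+back]) → [ɯ]
/e/ harmonizes with /u/ ([+back]) → [ɤ]
/e/ harmonizes with /u/ ([+back]) → [ɤ]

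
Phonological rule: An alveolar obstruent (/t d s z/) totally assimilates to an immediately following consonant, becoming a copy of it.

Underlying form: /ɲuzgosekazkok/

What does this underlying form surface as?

[ɲuggosekakkok]

/z/ before /g/ → [g] (total assimilation)
/z/ before /k/ → [k] (total assimilation)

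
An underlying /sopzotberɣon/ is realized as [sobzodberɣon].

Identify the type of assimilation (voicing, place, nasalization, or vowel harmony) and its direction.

/p/→[b] /t/→[d].
Each target copies a feature from the following segment, so the direction is regressive.

voicing assimilation, regressive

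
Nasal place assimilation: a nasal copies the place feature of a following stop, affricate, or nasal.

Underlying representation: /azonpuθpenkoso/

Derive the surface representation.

/n/ before /p/ (labial) → [m]
/n/ before /k/ (velar) → [ŋ]

[azompuθpeŋkoso]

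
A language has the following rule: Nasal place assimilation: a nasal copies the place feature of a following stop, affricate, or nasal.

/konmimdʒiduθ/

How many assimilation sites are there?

/n/ before /m/ (labial) → [m]
/m/ before /dʒ/ (palatal) → [ɲ]
2 segments change.

2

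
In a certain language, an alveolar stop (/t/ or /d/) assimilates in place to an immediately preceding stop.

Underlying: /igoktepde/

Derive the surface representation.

/t/ after /k/ (velar) → [k]
/d/ after /p/ (labial) → [b]

[igokkepbe]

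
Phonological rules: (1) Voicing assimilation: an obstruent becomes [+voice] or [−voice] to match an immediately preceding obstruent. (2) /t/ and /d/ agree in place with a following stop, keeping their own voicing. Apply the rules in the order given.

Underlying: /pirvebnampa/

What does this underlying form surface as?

[pirvebnampa]

Rule 1: no segment meets the rule's conditions; no change.
After rule 1: pirvebnampa
Rule 2: no segment meets the rule's conditions; no change.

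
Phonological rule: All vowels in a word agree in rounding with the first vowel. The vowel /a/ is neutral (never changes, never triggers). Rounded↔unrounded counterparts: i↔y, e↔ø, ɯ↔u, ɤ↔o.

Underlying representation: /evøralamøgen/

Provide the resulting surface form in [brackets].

/ø/ harmonizes with /e/ ([-round]) → [e]
/ø/ harmonizes with /e/ ([-round]) → [e]

[everalamegen]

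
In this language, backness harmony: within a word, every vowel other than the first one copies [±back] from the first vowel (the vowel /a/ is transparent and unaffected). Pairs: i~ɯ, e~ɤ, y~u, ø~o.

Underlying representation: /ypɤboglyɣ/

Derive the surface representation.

[ypebøglyɣ]

/ɤ/ harmonizes with /y/ ([-back]) → [e]
/o/ harmonizes with /y/ ([-back]) → [ø]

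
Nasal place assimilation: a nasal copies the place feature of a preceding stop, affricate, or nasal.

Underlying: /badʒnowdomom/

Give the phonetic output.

[badʒɲowdomom]

/n/ after /dʒ/ (palatal) → [ɲ]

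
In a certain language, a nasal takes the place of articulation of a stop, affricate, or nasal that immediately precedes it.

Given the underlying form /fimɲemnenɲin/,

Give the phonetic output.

/ɲ/ after /m/ (labial) → [m]
/n/ after /m/ (labial) → [m]
/ɲ/ after /n/ (alveolar) → [n]

[fimmemmennin]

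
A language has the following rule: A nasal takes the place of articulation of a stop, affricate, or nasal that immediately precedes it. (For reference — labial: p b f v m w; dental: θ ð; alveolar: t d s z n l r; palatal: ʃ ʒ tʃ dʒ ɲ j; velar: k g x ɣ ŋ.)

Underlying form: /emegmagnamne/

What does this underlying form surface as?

/m/ after /g/ (velar) → [ŋ]
/n/ after /g/ (velar) → [ŋ]
/n/ after /m/ (labial) → [m]

[emegŋagŋamme]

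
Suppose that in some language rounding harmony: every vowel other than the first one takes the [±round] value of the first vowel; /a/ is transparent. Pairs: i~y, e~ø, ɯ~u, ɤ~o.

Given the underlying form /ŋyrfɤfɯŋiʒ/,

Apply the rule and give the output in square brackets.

[ŋyrfofuŋyʒ]

/ɤ/ harmonizes with /y/ ([+round]) → [o]
/ɯ/ harmonizes with /y/ ([+round]) → [u]
/i/ harmonizes with /y/ ([+round]) → [y]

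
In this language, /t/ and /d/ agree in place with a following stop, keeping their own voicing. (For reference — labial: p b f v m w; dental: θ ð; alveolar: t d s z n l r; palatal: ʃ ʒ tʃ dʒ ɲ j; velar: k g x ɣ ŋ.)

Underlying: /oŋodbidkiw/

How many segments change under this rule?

/d/ before /b/ (labial) → [b]
/d/ before /k/ (velar) → [g]
2 segments change.

2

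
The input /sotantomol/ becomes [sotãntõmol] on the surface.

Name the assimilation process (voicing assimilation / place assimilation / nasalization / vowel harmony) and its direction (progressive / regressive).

nasalization, regressive

/a/→[ã] /o/→[õ].
Each target copies a feature from the following segment, so the direction is regressive.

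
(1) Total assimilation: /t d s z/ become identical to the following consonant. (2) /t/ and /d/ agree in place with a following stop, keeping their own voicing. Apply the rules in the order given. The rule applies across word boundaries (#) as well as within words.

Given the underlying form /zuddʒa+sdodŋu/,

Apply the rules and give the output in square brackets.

[zudʒdʒa+ddoŋŋu]

Rule 1: /d/ before /dʒ/ → [dʒ] (total assimilation)
Rule 1: /s/ before /d/ → [d] (total assimilation)
Rule 1: /d/ before /ŋ/ → [ŋ] (total assimilation)
After rule 1: zudʒdʒa+ddoŋŋu
Rule 2: no segment meets the rule's conditions; no change.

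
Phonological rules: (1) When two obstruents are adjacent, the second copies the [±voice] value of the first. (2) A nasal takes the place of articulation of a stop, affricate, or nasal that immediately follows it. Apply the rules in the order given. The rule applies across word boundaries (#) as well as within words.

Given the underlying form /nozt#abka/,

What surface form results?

Rule 1: /t/ after /z/ (voiced) → [d]
Rule 1: /k/ after /b/ (voiced) → [g]
After rule 1: nozd#abga
Rule 2: no segment meets the rule's conditions; no change.

[nozd#abga]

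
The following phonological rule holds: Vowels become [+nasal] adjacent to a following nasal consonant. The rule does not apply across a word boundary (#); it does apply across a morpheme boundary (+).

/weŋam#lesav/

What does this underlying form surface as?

[wẽŋãm#lesav]

/e/ before nasal /ŋ/ → [ẽ]
/a/ before nasal /m/ → [ã]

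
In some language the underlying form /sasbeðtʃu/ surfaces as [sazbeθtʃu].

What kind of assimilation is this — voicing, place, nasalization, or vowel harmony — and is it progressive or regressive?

/s/→[z] /ð/→[θ].
Each target copies a feature from the following segment, so the direction is regressive.

voicing assimilation, regressive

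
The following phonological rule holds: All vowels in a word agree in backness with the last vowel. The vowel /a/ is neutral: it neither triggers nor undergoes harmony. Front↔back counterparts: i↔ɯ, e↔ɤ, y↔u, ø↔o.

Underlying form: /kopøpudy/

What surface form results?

/o/ harmonizes with /y/ ([-back]) → [ø]
/u/ harmonizes with /y/ ([-back]) → [y]

[køpøpydy]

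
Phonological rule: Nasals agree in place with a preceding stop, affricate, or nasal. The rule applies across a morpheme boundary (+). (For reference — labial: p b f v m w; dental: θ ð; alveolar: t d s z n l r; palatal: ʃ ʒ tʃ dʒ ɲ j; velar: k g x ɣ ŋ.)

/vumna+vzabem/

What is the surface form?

[vumma+vzabem]

/n/ after /m/ (labial) → [m]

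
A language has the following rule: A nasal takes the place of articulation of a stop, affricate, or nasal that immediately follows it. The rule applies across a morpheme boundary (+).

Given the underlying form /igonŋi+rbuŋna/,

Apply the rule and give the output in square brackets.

/n/ before /ŋ/ (velar) → [ŋ]
/ŋ/ before /n/ (alveolar) → [n]

[igoŋŋi+rbunna]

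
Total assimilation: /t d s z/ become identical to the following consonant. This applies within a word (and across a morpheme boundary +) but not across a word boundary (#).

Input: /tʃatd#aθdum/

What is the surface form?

[tʃadd#aθdum]

/t/ before /d/ → [d] (total assimilation)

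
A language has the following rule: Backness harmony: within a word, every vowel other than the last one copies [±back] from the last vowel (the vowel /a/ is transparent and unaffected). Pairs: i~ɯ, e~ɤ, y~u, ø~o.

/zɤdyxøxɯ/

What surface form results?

/y/ harmonizes with /ɯ/ ([+back]) → [u]
/ø/ harmonizes with /ɯ/ ([+back]) → [o]

[zɤduxoxɯ]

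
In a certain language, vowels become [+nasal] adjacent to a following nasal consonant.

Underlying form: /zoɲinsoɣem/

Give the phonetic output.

[zõɲĩnsoɣẽm]

/o/ before nasal /ɲ/ → [õ]
/i/ before nasal /n/ → [ĩ]
/e/ before nasal /m/ → [ẽ]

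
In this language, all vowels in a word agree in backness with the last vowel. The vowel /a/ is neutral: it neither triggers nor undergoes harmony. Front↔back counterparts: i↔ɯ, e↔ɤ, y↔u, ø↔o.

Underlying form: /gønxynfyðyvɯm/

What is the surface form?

/ø/ harmonizes with /ɯ/ ([+back]) → [o]
/y/ harmonizes with /ɯ/ ([+back]) → [u]
/y/ harmonizes with /ɯ/ ([+back]) → [u]
/y/ harmonizes with /ɯ/ ([+back]) → [u]

[gonxunfuðuvɯm]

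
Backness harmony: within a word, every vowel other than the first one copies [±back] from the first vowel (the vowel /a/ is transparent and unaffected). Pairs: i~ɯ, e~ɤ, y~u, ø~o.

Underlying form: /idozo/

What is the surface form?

/o/ harmonizes with /i/ ([-back]) → [ø]
/o/ harmonizes with /i/ ([-back]) → [ø]

[idøzø]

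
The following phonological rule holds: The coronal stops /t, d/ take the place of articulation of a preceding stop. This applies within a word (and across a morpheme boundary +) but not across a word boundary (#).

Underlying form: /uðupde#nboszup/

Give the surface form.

/d/ after /p/ (labial) → [b]

[uðupbe#nboszup]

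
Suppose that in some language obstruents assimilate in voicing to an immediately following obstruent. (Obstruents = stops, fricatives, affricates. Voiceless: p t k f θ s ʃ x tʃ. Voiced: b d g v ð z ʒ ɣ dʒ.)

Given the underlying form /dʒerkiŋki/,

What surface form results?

no segment meets the rule's conditions; no change.

[dʒerkiŋki]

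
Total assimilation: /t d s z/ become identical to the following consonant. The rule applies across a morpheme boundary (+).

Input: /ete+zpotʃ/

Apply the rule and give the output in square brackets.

/z/ before /p/ → [p] (total assimilation)

[ete+ppotʃ]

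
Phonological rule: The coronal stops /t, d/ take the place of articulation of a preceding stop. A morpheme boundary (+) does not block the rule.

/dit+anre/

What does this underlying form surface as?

no segment meets the rule's conditions; no change.

[dit+anre]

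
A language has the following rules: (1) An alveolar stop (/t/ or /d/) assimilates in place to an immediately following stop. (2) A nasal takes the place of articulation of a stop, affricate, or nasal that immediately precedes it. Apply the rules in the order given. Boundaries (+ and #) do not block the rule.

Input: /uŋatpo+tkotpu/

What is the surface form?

[uŋappo+kkoppu]

Rule 1: /t/ before /p/ (labial) → [p]
Rule 1: /t/ before /k/ (velar) → [k]
Rule 1: /t/ before /p/ (labial) → [p]
After rule 1: uŋappo+kkoppu
Rule 2: no segment meets the rule's conditions; no change.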